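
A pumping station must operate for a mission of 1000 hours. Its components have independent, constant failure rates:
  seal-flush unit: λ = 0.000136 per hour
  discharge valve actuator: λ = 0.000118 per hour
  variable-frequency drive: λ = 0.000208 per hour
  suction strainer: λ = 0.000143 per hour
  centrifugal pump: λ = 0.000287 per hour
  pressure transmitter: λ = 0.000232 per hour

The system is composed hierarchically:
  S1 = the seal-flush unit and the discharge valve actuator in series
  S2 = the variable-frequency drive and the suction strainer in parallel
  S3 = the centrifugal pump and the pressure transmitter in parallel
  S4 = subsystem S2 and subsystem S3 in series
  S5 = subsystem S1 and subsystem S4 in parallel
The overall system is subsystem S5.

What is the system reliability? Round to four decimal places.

R(seal-flush unit) = exp(−0.000136 × 1000) = 0.872843
R(discharge valve actuator) = exp(−0.000118 × 1000) = 0.888696
R(variable-frequency drive) = exp(−0.000208 × 1000) = 0.812207
R(suction strainer) = exp(−0.000143 × 1000) = 0.866754
R(centrifugal pump) = exp(−0.000287 × 1000) = 0.750512
R(pressure transmitter) = exp(−0.000232 × 1000) = 0.792946
Series (seal-flush unit and discharge valve actuator): 0.872843 × 0.888696 = 0.775692
Parallel (variable-frequency drive and suction strainer): 1 − (1 − 0.812207)(1 − 0.866754) = 0.974977
Parallel (centrifugal pump and pressure transmitter): 1 − (1 − 0.750512)(1 − 0.792946) = 0.948343
Series ([0.974977] and [0.948343]): 0.974977 × 0.948343 = 0.924613
Parallel ([0.775692] and [0.924613]): 1 − (1 − 0.775692)(1 − 0.924613) = 0.9831

0.9831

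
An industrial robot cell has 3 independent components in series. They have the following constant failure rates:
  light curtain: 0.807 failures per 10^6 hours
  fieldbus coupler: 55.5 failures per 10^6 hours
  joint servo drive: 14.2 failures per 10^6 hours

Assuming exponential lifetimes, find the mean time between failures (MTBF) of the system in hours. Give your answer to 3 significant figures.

Series of exponential components: λ_sys = Σ λ_i
λ_sys = 0.000000807 + 0.0000555 + 0.0000142 = 7.0507e-05 /h
MTBF = 1 / λ_sys = 14200 h

14200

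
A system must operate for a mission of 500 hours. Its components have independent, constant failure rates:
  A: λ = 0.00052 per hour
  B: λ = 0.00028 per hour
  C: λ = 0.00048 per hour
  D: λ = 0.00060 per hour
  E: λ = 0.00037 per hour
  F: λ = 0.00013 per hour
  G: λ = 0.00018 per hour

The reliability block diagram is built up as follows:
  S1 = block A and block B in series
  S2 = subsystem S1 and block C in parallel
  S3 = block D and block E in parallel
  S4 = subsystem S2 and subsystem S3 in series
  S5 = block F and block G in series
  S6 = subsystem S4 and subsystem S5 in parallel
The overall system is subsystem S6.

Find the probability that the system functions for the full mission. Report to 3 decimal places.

R(A) = exp(−0.00052 × 500) = 0.77105
R(B) = exp(−0.00028 × 500) = 0.86936
R(C) = exp(−0.00048 × 500) = 0.78663
R(D) = exp(−0.00060 × 500) = 0.74082
R(E) = exp(−0.00037 × 500) = 0.83110
R(F) = exp(−0.00013 × 500) = 0.93707
R(G) = exp(−0.00018 × 500) = 0.91393
Series (A and B): 0.77105 × 0.86936 = 0.67032
Parallel ([0.67032] and C): 1 − (1 − 0.67032)(1 − 0.78663) = 0.92966
Parallel (D and E): 1 − (1 − 0.74082)(1 − 0.83110) = 0.95622
Series ([0.92966] and [0.95622]): 0.92966 × 0.95622 = 0.88896
Series (F and G): 0.93707 × 0.91393 = 0.85642
Parallel ([0.88896] and [0.85642]): 1 − (1 − 0.88896)(1 − 0.85642) = 0.984

0.984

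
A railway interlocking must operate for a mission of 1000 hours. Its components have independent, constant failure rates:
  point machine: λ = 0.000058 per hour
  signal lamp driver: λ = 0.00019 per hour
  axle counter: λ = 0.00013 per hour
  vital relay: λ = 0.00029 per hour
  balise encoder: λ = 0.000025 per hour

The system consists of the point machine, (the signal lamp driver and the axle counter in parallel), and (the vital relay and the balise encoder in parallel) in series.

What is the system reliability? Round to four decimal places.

R(point machine) = exp(−0.000058 × 1000) = 0.943650
R(signal lamp driver) = exp(−0.00019 × 1000) = 0.826959
R(axle counter) = exp(−0.00013 × 1000) = 0.878095
R(vital relay) = exp(−0.00029 × 1000) = 0.748264
R(balise encoder) = exp(−0.000025 × 1000) = 0.975310
Parallel (signal lamp driver and axle counter): 1 − (1 − 0.826959)(1 − 0.878095) = 0.978905
Parallel (vital relay and balise encoder): 1 − (1 − 0.748264)(1 − 0.975310) = 0.993785
Series (point machine, [0.978905], and [0.993785]): 0.943650 × 0.978905 × 0.993785 = 0.9180

0.9180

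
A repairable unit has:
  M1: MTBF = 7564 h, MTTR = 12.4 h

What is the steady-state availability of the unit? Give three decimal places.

A(M1) = MTBF/(MTBF+MTTR) = 7564/(7564+12.4) = 0.998

0.998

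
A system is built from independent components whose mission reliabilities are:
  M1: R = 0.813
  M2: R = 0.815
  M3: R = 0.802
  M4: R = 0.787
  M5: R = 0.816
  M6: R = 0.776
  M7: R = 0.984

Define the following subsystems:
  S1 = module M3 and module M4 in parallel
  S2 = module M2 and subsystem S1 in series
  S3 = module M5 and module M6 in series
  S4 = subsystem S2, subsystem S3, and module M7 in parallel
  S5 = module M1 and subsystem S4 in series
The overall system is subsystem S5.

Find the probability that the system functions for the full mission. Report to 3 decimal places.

Parallel (M3 and M4): 1 − (1 − 0.80200)(1 − 0.78700) = 0.95783
Series (M2 and [0.95783]): 0.81500 × 0.95783 = 0.78063
Series (M5 and M6): 0.81600 × 0.77600 = 0.63322
Parallel ([0.78063], [0.63322], and M7): 1 − (1 − 0.78063)(1 − 0.63322)(1 − 0.98400) = 0.99871
Series (M1 and [0.99871]): 0.81300 × 0.99871 = 0.812

0.812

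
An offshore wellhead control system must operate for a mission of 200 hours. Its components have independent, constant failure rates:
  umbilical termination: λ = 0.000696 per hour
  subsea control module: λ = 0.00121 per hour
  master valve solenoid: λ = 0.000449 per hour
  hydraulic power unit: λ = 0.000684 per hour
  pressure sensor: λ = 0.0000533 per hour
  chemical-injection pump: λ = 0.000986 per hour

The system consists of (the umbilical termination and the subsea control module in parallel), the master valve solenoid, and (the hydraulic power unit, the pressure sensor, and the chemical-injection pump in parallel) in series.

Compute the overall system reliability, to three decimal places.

R(umbilical termination) = exp(−0.000696 × 200) = 0.87005
R(subsea control module) = exp(−0.00121 × 200) = 0.78506
R(master valve solenoid) = exp(−0.000449 × 200) = 0.91411
R(hydraulic power unit) = exp(−0.000684 × 200) = 0.87214
R(pressure sensor) = exp(−0.0000533 × 200) = 0.98940
R(chemical-injection pump) = exp(−0.000986 × 200) = 0.82103
Parallel (umbilical termination and subsea control module): 1 − (1 − 0.87005)(1 − 0.78506) = 0.97207
Parallel (hydraulic power unit, pressure sensor, and chemical-injection pump): 1 − (1 − 0.87214)(1 − 0.98940)(1 − 0.82103) = 0.99976
Series ([0.97207], master valve solenoid, and [0.99976]): 0.97207 × 0.91411 × 0.99976 = 0.888

0.888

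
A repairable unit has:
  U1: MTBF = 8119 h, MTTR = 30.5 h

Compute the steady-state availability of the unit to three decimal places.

A(U1) = MTBF/(MTBF+MTTR) = 8119/(8119+30.5) = 0.996

0.996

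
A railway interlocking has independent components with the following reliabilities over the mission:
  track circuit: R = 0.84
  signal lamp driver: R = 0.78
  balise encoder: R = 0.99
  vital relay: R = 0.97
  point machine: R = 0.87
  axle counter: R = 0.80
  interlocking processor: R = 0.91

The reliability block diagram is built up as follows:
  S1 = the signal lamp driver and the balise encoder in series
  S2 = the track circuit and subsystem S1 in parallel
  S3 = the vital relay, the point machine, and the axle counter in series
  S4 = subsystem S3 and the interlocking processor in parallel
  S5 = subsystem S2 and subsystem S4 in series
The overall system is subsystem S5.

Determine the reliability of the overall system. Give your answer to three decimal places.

Series (signal lamp driver and balise encoder): 0.78000 × 0.99000 = 0.77220
Parallel (track circuit and [0.77220]): 1 − (1 − 0.84000)(1 − 0.77220) = 0.96355
Series (vital relay, point machine, and axle counter): 0.97000 × 0.87000 × 0.80000 = 0.67512
Parallel ([0.67512] and interlocking processor): 1 − (1 − 0.67512)(1 − 0.91000) = 0.97076
Series ([0.96355] and [0.97076]): 0.96355 × 0.97076 = 0.935

0.935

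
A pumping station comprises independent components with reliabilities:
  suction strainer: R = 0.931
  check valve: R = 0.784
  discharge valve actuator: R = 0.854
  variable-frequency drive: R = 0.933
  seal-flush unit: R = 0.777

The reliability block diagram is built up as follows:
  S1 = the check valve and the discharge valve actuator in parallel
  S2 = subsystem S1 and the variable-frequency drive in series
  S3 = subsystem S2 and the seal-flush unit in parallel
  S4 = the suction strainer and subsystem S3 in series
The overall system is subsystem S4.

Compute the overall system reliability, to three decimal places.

Parallel (check valve and discharge valve actuator): 1 − (1 − 0.78400)(1 − 0.85400) = 0.96846
Series ([0.96846] and variable-frequency drive): 0.96846 × 0.93300 = 0.90357
Parallel ([0.90357] and seal-flush unit): 1 − (1 − 0.90357)(1 − 0.77700) = 0.97850
Series (suction strainer and [0.97850]): 0.93100 × 0.97850 = 0.911

0.911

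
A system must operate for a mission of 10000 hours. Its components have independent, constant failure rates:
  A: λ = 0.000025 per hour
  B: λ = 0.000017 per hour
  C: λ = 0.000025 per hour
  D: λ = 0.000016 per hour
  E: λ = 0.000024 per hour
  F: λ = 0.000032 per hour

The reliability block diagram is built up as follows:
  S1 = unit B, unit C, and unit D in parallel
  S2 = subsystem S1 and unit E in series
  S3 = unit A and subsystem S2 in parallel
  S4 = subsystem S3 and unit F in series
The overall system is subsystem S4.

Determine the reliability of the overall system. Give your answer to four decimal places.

R(A) = exp(−0.000025 × 10000) = 0.778801
R(B) = exp(−0.000017 × 10000) = 0.843665
R(C) = exp(−0.000025 × 10000) = 0.778801
R(D) = exp(−0.000016 × 10000) = 0.852144
R(E) = exp(−0.000024 × 10000) = 0.786628
R(F) = exp(−0.000032 × 10000) = 0.726149
Parallel (B, C, and D): 1 − (1 − 0.843665)(1 − 0.778801)(1 − 0.852144) = 0.994887
Series ([0.994887] and E): 0.994887 × 0.786628 = 0.782606
Parallel (A and [0.782606]): 1 − (1 − 0.778801)(1 − 0.782606) = 0.951913
Series ([0.951913] and F): 0.951913 × 0.726149 = 0.6912

0.6912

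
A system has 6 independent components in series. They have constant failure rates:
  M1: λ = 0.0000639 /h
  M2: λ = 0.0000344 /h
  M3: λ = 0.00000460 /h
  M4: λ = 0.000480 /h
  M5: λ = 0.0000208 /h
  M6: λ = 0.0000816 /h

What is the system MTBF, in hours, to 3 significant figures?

1460

Series of exponential components: λ_sys = Σ λ_i
λ_sys = 0.0000639 + 0.0000344 + 0.00000460 + 0.000480 + 0.0000208 + 0.0000816 = 6.8530e-04 /h
MTBF = 1 / λ_sys = 1460 h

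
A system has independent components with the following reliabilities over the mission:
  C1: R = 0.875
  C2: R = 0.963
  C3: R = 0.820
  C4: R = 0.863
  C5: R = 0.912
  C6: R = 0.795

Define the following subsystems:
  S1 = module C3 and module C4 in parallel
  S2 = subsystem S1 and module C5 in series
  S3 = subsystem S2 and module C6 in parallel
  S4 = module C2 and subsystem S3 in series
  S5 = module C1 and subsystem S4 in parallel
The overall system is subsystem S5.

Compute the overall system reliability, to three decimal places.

Parallel (C3 and C4): 1 − (1 − 0.82000)(1 − 0.86300) = 0.97534
Series ([0.97534] and C5): 0.97534 × 0.91200 = 0.88951
Parallel ([0.88951] and C6): 1 − (1 − 0.88951)(1 − 0.79500) = 0.97735
Series (C2 and [0.97735]): 0.96300 × 0.97735 = 0.94119
Parallel (C1 and [0.94119]): 1 − (1 − 0.87500)(1 − 0.94119) = 0.993

0.993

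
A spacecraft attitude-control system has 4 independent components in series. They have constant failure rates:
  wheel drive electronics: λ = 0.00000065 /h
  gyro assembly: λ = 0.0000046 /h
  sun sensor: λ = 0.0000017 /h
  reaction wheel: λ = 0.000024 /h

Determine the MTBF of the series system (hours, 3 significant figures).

Series of exponential components: λ_sys = Σ λ_i
λ_sys = 0.00000065 + 0.0000046 + 0.0000017 + 0.000024 = 3.0950e-05 /h
MTBF = 1 / λ_sys = 32300 h

32300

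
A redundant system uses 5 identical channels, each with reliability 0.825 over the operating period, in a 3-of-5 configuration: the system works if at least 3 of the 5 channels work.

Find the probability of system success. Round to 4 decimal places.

R = Σ_{i=3}^{5} C(5,i) p^i (1−p)^{5−i} with p = 0.825
C(5,3)·0.825^3·0.175^2 = 0.171964
C(5,4)·0.825^4·0.175^1 = 0.405344
C(5,5)·0.825^5·0.175^0 = 0.382182
Sum = 0.9595

0.9595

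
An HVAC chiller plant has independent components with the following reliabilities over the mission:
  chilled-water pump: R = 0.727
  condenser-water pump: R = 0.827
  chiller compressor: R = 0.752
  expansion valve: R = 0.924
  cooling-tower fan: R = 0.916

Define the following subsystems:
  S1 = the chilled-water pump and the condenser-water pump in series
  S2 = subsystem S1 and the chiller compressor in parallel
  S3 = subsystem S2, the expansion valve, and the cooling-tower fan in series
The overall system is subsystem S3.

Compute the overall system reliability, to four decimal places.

0.7627

Series (chilled-water pump and condenser-water pump): 0.727000 × 0.827000 = 0.601229
Parallel ([0.601229] and chiller compressor): 1 − (1 − 0.601229)(1 − 0.752000) = 0.901105
Series ([0.901105], expansion valve, and cooling-tower fan): 0.901105 × 0.924000 × 0.916000 = 0.7627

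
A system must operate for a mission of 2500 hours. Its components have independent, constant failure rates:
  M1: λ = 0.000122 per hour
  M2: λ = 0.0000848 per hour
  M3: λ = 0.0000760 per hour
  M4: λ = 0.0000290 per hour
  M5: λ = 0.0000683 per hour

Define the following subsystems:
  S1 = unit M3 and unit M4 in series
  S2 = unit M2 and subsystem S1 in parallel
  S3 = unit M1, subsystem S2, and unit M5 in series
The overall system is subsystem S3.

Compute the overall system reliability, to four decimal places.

0.5940

R(M1) = exp(−0.000122 × 2500) = 0.737123
R(M2) = exp(−0.0000848 × 2500) = 0.808965
R(M3) = exp(−0.0000760 × 2500) = 0.826959
R(M4) = exp(−0.0000290 × 2500) = 0.930066
R(M5) = exp(−0.0000683 × 2500) = 0.843032
Series (M3 and M4): 0.826959 × 0.930066 = 0.769126
Parallel (M2 and [0.769126]): 1 − (1 − 0.808965)(1 − 0.769126) = 0.955895
Series (M1, [0.955895], and M5): 0.737123 × 0.955895 × 0.843032 = 0.5940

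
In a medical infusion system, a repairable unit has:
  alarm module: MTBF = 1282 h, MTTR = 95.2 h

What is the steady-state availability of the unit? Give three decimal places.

A(alarm module) = MTBF/(MTBF+MTTR) = 1282/(1282+95.2) = 0.931

0.931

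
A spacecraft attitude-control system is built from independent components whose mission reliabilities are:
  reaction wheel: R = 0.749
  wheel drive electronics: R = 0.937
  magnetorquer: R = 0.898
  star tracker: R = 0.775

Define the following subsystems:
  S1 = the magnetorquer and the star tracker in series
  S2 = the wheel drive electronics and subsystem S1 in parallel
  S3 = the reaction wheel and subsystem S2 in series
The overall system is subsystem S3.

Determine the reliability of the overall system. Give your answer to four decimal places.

Series (magnetorquer and star tracker): 0.898000 × 0.775000 = 0.695950
Parallel (wheel drive electronics and [0.695950]): 1 − (1 − 0.937000)(1 − 0.695950) = 0.980845
Series (reaction wheel and [0.980845]): 0.749000 × 0.980845 = 0.7347

0.7347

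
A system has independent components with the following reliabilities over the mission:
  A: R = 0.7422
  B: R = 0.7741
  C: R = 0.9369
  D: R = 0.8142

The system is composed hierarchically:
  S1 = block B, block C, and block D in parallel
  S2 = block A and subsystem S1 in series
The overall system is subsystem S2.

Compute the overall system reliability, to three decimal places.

0.740

Parallel (B, C, and D): 1 − (1 − 0.77410)(1 − 0.93690)(1 − 0.81420) = 0.99735
Series (A and [0.99735]): 0.74220 × 0.99735 = 0.740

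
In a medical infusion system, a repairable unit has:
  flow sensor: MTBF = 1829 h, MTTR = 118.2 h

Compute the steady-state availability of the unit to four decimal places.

A(flow sensor) = MTBF/(MTBF+MTTR) = 1829/(1829+118.2) = 0.9393

0.9393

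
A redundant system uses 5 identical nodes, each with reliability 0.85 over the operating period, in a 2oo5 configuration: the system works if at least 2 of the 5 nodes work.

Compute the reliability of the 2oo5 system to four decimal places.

R = Σ_{i=2}^{5} C(5,i) p^i (1−p)^{5−i} with p = 0.85
C(5,2)·0.85^2·0.15^3 = 0.024384
C(5,3)·0.85^3·0.15^2 = 0.138178
C(5,4)·0.85^4·0.15^1 = 0.391505
C(5,5)·0.85^5·0.15^0 = 0.443705
Sum = 0.9978

0.9978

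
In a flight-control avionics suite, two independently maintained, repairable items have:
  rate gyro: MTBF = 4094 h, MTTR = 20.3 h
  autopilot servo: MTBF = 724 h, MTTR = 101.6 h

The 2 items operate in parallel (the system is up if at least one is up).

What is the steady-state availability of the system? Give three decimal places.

0.999

A(rate gyro) = MTBF/(MTBF+MTTR) = 4094/(4094+20.3) = 0.995066
A(autopilot servo) = MTBF/(MTBF+MTTR) = 724/(724+101.6) = 0.876938
Parallel availability: 1 − (1 − 0.995066)(1 − 0.876938) = 0.999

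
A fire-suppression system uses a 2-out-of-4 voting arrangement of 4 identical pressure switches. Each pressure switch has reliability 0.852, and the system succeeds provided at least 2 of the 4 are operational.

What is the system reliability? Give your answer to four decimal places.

0.9885

R = Σ_{i=2}^{4} C(4,i) p^i (1−p)^{4−i} with p = 0.852
C(4,2)·0.852^2·0.148^2 = 0.095401
C(4,3)·0.852^3·0.148^1 = 0.366134
C(4,4)·0.852^4·0.148^0 = 0.526937
Sum = 0.9885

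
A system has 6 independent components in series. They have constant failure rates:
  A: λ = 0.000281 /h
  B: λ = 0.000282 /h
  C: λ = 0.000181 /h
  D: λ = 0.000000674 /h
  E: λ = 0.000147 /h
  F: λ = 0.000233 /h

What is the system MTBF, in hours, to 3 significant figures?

889

Series of exponential components: λ_sys = Σ λ_i
λ_sys = 0.000281 + 0.000282 + 0.000181 + 0.000000674 + 0.000147 + 0.000233 = 1.1247e-03 /h
MTBF = 1 / λ_sys = 889 h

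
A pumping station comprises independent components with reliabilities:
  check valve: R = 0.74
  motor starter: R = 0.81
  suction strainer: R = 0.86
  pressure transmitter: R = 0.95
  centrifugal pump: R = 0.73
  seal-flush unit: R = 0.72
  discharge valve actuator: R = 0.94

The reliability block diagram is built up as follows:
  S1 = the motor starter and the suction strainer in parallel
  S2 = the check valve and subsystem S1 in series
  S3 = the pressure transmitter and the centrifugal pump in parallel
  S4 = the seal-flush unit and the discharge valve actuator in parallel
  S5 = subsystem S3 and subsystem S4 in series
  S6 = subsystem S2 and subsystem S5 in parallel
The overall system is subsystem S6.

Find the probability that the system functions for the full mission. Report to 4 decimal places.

Parallel (motor starter and suction strainer): 1 − (1 − 0.810000)(1 − 0.860000) = 0.973400
Series (check valve and [0.973400]): 0.740000 × 0.973400 = 0.720316
Parallel (pressure transmitter and centrifugal pump): 1 − (1 − 0.950000)(1 − 0.730000) = 0.986500
Parallel (seal-flush unit and discharge valve actuator): 1 − (1 − 0.720000)(1 − 0.940000) = 0.983200
Series ([0.986500] and [0.983200]): 0.986500 × 0.983200 = 0.969927
Parallel ([0.720316] and [0.969927]): 1 − (1 − 0.720316)(1 − 0.969927) = 0.9916

0.9916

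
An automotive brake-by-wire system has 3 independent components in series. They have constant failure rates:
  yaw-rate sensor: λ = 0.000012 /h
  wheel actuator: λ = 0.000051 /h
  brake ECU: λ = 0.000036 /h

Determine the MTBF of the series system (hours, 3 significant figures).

Series of exponential components: λ_sys = Σ λ_i
λ_sys = 0.000012 + 0.000051 + 0.000036 = 9.9000e-05 /h
MTBF = 1 / λ_sys = 10100 h

10100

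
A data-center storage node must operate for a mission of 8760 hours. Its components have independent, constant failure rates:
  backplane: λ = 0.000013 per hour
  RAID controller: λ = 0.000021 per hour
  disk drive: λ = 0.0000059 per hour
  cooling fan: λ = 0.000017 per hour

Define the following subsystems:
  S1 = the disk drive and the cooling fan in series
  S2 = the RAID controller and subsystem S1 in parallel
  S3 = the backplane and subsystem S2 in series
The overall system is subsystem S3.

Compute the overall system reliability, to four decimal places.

R(backplane) = exp(−0.000013 × 8760) = 0.892365
R(RAID controller) = exp(−0.000021 × 8760) = 0.831969
R(disk drive) = exp(−0.0000059 × 8760) = 0.949629
R(cooling fan) = exp(−0.000017 × 8760) = 0.861638
Series (disk drive and cooling fan): 0.949629 × 0.861638 = 0.818236
Parallel (RAID controller and [0.818236]): 1 − (1 − 0.831969)(1 − 0.818236) = 0.969458
Series (backplane and [0.969458]): 0.892365 × 0.969458 = 0.8651

0.8651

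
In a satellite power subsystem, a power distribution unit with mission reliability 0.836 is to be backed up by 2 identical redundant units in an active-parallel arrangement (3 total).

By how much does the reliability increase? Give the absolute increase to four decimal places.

R_before = 0.836
R_after = 1 − (1 − 0.836)^3 = 0.9956
ΔR = 0.9956 − 0.836 = 0.1596

0.1596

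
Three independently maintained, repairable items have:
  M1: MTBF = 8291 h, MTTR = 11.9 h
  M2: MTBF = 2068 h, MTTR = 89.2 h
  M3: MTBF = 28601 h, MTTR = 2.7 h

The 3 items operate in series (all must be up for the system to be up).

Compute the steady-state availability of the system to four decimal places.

A(M1) = MTBF/(MTBF+MTTR) = 8291/(8291+11.9) = 0.998567
A(M2) = MTBF/(MTBF+MTTR) = 2068/(2068+89.2) = 0.958650
A(M3) = MTBF/(MTBF+MTTR) = 28601/(28601+2.7) = 0.999906
Series availability: 0.998567 × 0.958650 × 0.999906 = 0.9572

0.9572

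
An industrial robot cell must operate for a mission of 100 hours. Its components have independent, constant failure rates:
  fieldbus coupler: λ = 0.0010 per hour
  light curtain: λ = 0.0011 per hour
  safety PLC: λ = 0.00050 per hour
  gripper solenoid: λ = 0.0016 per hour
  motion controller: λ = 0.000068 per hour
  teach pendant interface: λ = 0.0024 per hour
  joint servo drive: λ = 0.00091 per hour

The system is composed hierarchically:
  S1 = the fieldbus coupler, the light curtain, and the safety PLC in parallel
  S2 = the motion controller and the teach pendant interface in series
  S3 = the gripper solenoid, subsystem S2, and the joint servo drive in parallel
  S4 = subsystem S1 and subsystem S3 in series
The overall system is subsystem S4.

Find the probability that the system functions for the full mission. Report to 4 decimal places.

0.9967

R(fieldbus coupler) = exp(−0.0010 × 100) = 0.904837
R(light curtain) = exp(−0.0011 × 100) = 0.895834
R(safety PLC) = exp(−0.00050 × 100) = 0.951229
R(gripper solenoid) = exp(−0.0016 × 100) = 0.852144
R(motion controller) = exp(−0.000068 × 100) = 0.993223
R(teach pendant interface) = exp(−0.0024 × 100) = 0.786628
R(joint servo drive) = exp(−0.00091 × 100) = 0.913018
Parallel (fieldbus coupler, light curtain, and safety PLC): 1 − (1 − 0.904837)(1 − 0.895834)(1 − 0.951229) = 0.999517
Series (motion controller and teach pendant interface): 0.993223 × 0.786628 = 0.781297
Parallel (gripper solenoid, [0.781297], and joint servo drive): 1 − (1 − 0.852144)(1 − 0.781297)(1 − 0.913018) = 0.997187
Series ([0.999517] and [0.997187]): 0.999517 × 0.997187 = 0.9967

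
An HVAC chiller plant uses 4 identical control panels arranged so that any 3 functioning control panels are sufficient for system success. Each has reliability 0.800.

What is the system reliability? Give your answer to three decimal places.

R = Σ_{i=3}^{4} C(4,i) p^i (1−p)^{4−i} with p = 0.800
C(4,3)·0.800^3·0.200^1 = 0.40960
C(4,4)·0.800^4·0.200^0 = 0.40960
Sum = 0.819

0.819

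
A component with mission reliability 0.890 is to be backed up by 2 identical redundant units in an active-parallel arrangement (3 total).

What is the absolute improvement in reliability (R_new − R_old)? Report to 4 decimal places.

R_before = 0.890
R_after = 1 − (1 − 0.890)^3 = 0.9987
ΔR = 0.9987 − 0.890 = 0.1087

0.1087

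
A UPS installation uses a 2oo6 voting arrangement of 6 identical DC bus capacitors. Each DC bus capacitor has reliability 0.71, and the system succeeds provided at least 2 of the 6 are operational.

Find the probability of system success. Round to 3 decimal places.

R = Σ_{i=2}^{6} C(6,i) p^i (1−p)^{6−i} with p = 0.71
C(6,2)·0.71^2·0.29^4 = 0.05348
C(6,3)·0.71^3·0.29^3 = 0.17458
C(6,4)·0.71^4·0.29^2 = 0.32057
C(6,5)·0.71^5·0.29^1 = 0.31394
C(6,6)·0.71^6·0.29^0 = 0.12810
Sum = 0.991

0.991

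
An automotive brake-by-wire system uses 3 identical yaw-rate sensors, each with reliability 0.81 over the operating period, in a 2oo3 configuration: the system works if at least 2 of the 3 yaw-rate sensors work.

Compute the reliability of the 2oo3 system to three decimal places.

R = Σ_{i=2}^{3} C(3,i) p^i (1−p)^{3−i} with p = 0.81
C(3,2)·0.81^2·0.19^1 = 0.37398
C(3,3)·0.81^3·0.19^0 = 0.53144
Sum = 0.905

0.905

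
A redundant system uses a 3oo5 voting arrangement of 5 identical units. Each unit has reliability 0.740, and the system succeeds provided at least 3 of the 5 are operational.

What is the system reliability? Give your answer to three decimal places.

R = Σ_{i=3}^{5} C(5,i) p^i (1−p)^{5−i} with p = 0.740
C(5,3)·0.740^3·0.260^2 = 0.27393
C(5,4)·0.740^4·0.260^1 = 0.38983
C(5,5)·0.740^5·0.260^0 = 0.22190
Sum = 0.886

0.886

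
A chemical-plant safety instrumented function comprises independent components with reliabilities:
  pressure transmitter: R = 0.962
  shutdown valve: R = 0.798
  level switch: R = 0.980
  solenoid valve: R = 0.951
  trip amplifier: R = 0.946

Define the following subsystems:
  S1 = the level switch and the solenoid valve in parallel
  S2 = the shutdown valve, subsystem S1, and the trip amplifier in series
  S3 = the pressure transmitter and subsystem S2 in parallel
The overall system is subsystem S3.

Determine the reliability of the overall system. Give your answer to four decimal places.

0.9907

Parallel (level switch and solenoid valve): 1 − (1 − 0.980000)(1 − 0.951000) = 0.999020
Series (shutdown valve, [0.999020], and trip amplifier): 0.798000 × 0.999020 × 0.946000 = 0.754168
Parallel (pressure transmitter and [0.754168]): 1 − (1 − 0.962000)(1 − 0.754168) = 0.9907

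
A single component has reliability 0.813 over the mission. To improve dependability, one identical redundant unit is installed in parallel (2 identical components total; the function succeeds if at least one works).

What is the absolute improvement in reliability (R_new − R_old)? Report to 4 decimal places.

R_before = 0.813
R_after = 1 − (1 − 0.813)^2 = 0.9650
ΔR = 0.9650 − 0.813 = 0.1520

0.1520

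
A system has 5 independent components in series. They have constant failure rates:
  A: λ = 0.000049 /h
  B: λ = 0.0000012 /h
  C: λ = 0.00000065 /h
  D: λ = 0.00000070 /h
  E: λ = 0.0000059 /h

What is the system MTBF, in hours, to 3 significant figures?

17400

Series of exponential components: λ_sys = Σ λ_i
λ_sys = 0.000049 + 0.0000012 + 0.00000065 + 0.00000070 + 0.0000059 = 5.7450e-05 /h
MTBF = 1 / λ_sys = 17400 h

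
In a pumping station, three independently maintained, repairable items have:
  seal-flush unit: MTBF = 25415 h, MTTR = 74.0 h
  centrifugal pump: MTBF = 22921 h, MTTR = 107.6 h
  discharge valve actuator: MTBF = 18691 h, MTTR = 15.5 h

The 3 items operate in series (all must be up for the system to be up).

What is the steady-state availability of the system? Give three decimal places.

A(seal-flush unit) = MTBF/(MTBF+MTTR) = 25415/(25415+74.0) = 0.997097
A(centrifugal pump) = MTBF/(MTBF+MTTR) = 22921/(22921+107.6) = 0.995328
A(discharge valve actuator) = MTBF/(MTBF+MTTR) = 18691/(18691+15.5) = 0.999171
Series availability: 0.997097 × 0.995328 × 0.999171 = 0.992

0.992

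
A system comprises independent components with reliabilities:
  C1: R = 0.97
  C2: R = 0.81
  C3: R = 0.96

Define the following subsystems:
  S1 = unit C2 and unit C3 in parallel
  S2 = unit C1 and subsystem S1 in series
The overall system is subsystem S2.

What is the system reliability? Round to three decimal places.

Parallel (C2 and C3): 1 − (1 − 0.81000)(1 − 0.96000) = 0.99240
Series (C1 and [0.99240]): 0.97000 × 0.99240 = 0.963

0.963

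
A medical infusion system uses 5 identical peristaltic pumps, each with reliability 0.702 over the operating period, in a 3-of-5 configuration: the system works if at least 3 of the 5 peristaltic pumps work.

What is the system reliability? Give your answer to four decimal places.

0.8396

R = Σ_{i=3}^{5} C(5,i) p^i (1−p)^{5−i} with p = 0.702
C(5,3)·0.702^3·0.298^2 = 0.307216
C(5,4)·0.702^4·0.298^1 = 0.361855
C(5,5)·0.702^5·0.298^0 = 0.170485
Sum = 0.8396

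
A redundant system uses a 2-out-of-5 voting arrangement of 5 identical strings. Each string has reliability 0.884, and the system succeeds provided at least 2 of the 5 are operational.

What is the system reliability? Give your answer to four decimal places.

0.9992

R = Σ_{i=2}^{5} C(5,i) p^i (1−p)^{5−i} with p = 0.884
C(5,2)·0.884^2·0.116^3 = 0.012198
C(5,3)·0.884^3·0.116^2 = 0.092955
C(5,4)·0.884^4·0.116^1 = 0.354191
C(5,5)·0.884^5·0.116^0 = 0.539835
Sum = 0.9992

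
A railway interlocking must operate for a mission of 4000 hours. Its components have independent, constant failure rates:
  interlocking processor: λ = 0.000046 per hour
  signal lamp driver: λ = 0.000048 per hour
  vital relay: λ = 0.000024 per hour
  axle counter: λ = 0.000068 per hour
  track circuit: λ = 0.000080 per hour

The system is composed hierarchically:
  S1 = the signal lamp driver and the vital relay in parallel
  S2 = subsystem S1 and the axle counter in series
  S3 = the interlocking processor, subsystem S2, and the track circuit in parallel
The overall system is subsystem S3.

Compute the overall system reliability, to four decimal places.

R(interlocking processor) = exp(−0.000046 × 4000) = 0.831936
R(signal lamp driver) = exp(−0.000048 × 4000) = 0.825307
R(vital relay) = exp(−0.000024 × 4000) = 0.908464
R(axle counter) = exp(−0.000068 × 4000) = 0.761854
R(track circuit) = exp(−0.000080 × 4000) = 0.726149
Parallel (signal lamp driver and vital relay): 1 − (1 − 0.825307)(1 − 0.908464) = 0.984009
Series ([0.984009] and axle counter): 0.984009 × 0.761854 = 0.749671
Parallel (interlocking processor, [0.749671], and track circuit): 1 − (1 − 0.831936)(1 − 0.749671)(1 − 0.726149) = 0.9885

0.9885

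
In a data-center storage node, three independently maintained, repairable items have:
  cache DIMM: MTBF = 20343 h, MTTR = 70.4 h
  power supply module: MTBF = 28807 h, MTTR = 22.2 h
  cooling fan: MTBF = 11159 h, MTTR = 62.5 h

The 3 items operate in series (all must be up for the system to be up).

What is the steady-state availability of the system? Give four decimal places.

A(cache DIMM) = MTBF/(MTBF+MTTR) = 20343/(20343+70.4) = 0.996551
A(power supply module) = MTBF/(MTBF+MTTR) = 28807/(28807+22.2) = 0.999230
A(cooling fan) = MTBF/(MTBF+MTTR) = 11159/(11159+62.5) = 0.994430
Series availability: 0.996551 × 0.999230 × 0.994430 = 0.9902

0.9902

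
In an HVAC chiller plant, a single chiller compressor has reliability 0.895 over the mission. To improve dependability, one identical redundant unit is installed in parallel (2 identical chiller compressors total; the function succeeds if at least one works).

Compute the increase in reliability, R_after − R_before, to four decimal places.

R_before = 0.895
R_after = 1 − (1 − 0.895)^2 = 0.9890
ΔR = 0.9890 − 0.895 = 0.0940

0.0940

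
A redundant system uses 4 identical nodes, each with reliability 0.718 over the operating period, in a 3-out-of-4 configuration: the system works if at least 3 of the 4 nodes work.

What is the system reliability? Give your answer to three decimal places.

R = Σ_{i=3}^{4} C(4,i) p^i (1−p)^{4−i} with p = 0.718
C(4,3)·0.718^3·0.282^1 = 0.41752
C(4,4)·0.718^4·0.282^0 = 0.26576
Sum = 0.683

0.683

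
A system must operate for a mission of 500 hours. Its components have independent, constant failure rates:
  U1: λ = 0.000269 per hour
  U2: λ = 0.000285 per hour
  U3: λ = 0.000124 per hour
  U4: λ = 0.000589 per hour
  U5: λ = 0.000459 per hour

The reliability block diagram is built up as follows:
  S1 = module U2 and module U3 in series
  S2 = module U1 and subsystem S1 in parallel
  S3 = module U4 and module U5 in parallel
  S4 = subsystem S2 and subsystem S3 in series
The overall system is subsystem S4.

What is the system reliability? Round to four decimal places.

0.9256

R(U1) = exp(−0.000269 × 500) = 0.874153
R(U2) = exp(−0.000285 × 500) = 0.867188
R(U3) = exp(−0.000124 × 500) = 0.939883
R(U4) = exp(−0.000589 × 500) = 0.744904
R(U5) = exp(−0.000459 × 500) = 0.794931
Series (U2 and U3): 0.867188 × 0.939883 = 0.815055
Parallel (U1 and [0.815055]): 1 − (1 − 0.874153)(1 − 0.815055) = 0.976725
Parallel (U4 and U5): 1 − (1 − 0.744904)(1 − 0.794931) = 0.947688
Series ([0.976725] and [0.947688]): 0.976725 × 0.947688 = 0.9256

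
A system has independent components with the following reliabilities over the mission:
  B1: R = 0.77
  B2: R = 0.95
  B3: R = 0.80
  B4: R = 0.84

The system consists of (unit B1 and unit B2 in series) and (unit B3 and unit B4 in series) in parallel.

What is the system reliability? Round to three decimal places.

Series (B1 and B2): 0.77000 × 0.95000 = 0.73150
Series (B3 and B4): 0.80000 × 0.84000 = 0.67200
Parallel ([0.73150] and [0.67200]): 1 − (1 − 0.73150)(1 − 0.67200) = 0.912

0.912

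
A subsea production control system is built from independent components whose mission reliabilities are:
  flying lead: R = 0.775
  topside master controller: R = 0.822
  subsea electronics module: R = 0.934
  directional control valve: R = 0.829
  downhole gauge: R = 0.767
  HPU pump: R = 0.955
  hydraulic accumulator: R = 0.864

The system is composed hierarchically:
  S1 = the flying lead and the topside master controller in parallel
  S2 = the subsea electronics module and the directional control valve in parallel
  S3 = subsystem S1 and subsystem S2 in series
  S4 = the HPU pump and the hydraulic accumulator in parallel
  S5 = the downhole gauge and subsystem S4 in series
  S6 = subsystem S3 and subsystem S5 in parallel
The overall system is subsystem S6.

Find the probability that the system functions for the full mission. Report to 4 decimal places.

Parallel (flying lead and topside master controller): 1 − (1 − 0.775000)(1 − 0.822000) = 0.959950
Parallel (subsea electronics module and directional control valve): 1 − (1 − 0.934000)(1 − 0.829000) = 0.988714
Series ([0.959950] and [0.988714]): 0.959950 × 0.988714 = 0.949116
Parallel (HPU pump and hydraulic accumulator): 1 − (1 − 0.955000)(1 − 0.864000) = 0.993880
Series (downhole gauge and [0.993880]): 0.767000 × 0.993880 = 0.762306
Parallel ([0.949116] and [0.762306]): 1 − (1 − 0.949116)(1 − 0.762306) = 0.9879

0.9879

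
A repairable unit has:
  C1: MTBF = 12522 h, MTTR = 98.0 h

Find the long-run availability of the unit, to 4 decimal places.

0.9922

A(C1) = MTBF/(MTBF+MTTR) = 12522/(12522+98.0) = 0.9922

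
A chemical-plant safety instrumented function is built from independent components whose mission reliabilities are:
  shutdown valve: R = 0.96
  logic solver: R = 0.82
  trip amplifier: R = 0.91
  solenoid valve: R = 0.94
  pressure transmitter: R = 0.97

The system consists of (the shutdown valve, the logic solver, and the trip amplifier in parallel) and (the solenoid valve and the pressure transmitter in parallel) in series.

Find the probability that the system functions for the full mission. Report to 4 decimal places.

0.9976

Parallel (shutdown valve, logic solver, and trip amplifier): 1 − (1 − 0.960000)(1 − 0.820000)(1 − 0.910000) = 0.999352
Parallel (solenoid valve and pressure transmitter): 1 − (1 − 0.940000)(1 − 0.970000) = 0.998200
Series ([0.999352] and [0.998200]): 0.999352 × 0.998200 = 0.9976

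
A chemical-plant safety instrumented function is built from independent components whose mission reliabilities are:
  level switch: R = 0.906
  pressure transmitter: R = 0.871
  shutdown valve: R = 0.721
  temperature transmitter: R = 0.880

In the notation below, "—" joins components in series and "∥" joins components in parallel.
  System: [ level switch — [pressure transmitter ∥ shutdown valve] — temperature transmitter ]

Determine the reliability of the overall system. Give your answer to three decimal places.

0.769

Parallel (pressure transmitter and shutdown valve): 1 − (1 − 0.87100)(1 − 0.72100) = 0.96401
Series (level switch, [0.96401], and temperature transmitter): 0.90600 × 0.96401 × 0.88000 = 0.769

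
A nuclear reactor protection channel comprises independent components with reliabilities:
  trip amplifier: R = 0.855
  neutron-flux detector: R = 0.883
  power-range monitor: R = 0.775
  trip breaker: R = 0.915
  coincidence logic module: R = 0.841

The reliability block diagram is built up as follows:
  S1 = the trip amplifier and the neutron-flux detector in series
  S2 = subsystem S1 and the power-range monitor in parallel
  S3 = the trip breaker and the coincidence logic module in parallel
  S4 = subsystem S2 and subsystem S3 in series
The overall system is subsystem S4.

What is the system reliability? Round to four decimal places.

0.9321

Series (trip amplifier and neutron-flux detector): 0.855000 × 0.883000 = 0.754965
Parallel ([0.754965] and power-range monitor): 1 − (1 − 0.754965)(1 − 0.775000) = 0.944867
Parallel (trip breaker and coincidence logic module): 1 − (1 − 0.915000)(1 − 0.841000) = 0.986485
Series ([0.944867] and [0.986485]): 0.944867 × 0.986485 = 0.9321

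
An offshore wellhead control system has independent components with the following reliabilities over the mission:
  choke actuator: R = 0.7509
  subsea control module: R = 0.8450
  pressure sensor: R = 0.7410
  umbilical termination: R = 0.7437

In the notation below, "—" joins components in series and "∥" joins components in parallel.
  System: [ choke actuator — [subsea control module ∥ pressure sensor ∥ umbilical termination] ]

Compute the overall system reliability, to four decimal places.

Parallel (subsea control module, pressure sensor, and umbilical termination): 1 − (1 − 0.845000)(1 − 0.741000)(1 − 0.743700) = 0.989711
Series (choke actuator and [0.989711]): 0.750900 × 0.989711 = 0.7432

0.7432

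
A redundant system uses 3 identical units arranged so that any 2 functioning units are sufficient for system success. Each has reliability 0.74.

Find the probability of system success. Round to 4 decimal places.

0.8324

R = Σ_{i=2}^{3} C(3,i) p^i (1−p)^{3−i} with p = 0.74
C(3,2)·0.74^2·0.26^1 = 0.427128
C(3,3)·0.74^3·0.26^0 = 0.405224
Sum = 0.8324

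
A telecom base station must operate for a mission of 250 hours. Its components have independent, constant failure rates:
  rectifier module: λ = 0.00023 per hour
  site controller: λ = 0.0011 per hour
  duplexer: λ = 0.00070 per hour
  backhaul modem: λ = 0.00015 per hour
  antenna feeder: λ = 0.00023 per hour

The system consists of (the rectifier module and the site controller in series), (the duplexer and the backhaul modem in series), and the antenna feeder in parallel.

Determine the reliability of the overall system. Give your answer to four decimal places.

R(rectifier module) = exp(−0.00023 × 250) = 0.944122
R(site controller) = exp(−0.0011 × 250) = 0.759572
R(duplexer) = exp(−0.00070 × 250) = 0.839457
R(backhaul modem) = exp(−0.00015 × 250) = 0.963194
R(antenna feeder) = exp(−0.00023 × 250) = 0.944122
Series (rectifier module and site controller): 0.944122 × 0.759572 = 0.717129
Series (duplexer and backhaul modem): 0.839457 × 0.963194 = 0.808560
Parallel ([0.717129], [0.808560], and antenna feeder): 1 − (1 − 0.717129)(1 − 0.808560)(1 − 0.944122) = 0.9970

0.9970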